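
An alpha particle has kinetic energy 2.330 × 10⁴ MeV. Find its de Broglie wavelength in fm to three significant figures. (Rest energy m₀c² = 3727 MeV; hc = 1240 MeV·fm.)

λ = 0.0463 fm

Total energy E = KE + m₀c² = 2.330 × 10⁴ + 3727 = 27027 MeV.
(pc)² = E² − (m₀c²)² = (27027)² − (3727)² = 7.166 × 10⁸ MeV², so pc = 2.677 × 10⁴ MeV.
λ = hc/(pc) = 1240 MeV·fm / 2.677 × 10⁴ MeV = 0.0463 fm.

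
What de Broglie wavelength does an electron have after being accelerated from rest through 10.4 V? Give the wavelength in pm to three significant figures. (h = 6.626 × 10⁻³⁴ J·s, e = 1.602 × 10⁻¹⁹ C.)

KE = eV = 1.602 × 10⁻¹⁹ × 10.40 = 1.666 × 10⁻¹⁸ J.
p = √(2mKE) = √(2 × 9.109 × 10⁻³¹ × 1.666 × 10⁻¹⁸) = 1.742 × 10⁻²⁴ kg·m/s.
λ = h/p = 6.626 × 10⁻³⁴ / 1.742 × 10⁻²⁴ = 3.80 × 10⁻¹⁰ m = 380 pm.

λ = 380 pm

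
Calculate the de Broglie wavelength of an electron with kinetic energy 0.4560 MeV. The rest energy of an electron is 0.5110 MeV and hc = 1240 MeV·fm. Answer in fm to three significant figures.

Total energy E = KE + m₀c² = 0.4560 + 0.5110 = 0.9670 MeV.
(pc)² = E² − (m₀c²)² = (0.9670)² − (0.5110)² = 0.6740 MeV², so pc = 0.8210 MeV.
λ = hc/(pc) = 1240 MeV·fm / 0.8210 MeV = 1510 fm.

λ = 1510 fm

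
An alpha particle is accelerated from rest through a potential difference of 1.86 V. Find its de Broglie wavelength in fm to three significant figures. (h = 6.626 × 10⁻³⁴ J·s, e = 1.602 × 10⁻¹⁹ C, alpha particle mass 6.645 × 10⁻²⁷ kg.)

KE = 2eV = 2 × 1.602 × 10⁻¹⁹ × 1.860 = 5.959 × 10⁻¹⁹ J.
p = √(2mKE) = √(2 × 6.645 × 10⁻²⁷ × 5.959 × 10⁻¹⁹) = 8.899 × 10⁻²³ kg·m/s.
λ = h/p = 6.626 × 10⁻³⁴ / 8.899 × 10⁻²³ = 7.45 × 10⁻¹² m = 7450 fm.

λ = 7450 fm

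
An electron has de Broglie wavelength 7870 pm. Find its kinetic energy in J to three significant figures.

p = h/λ = 6.626 × 10⁻³⁴ / 7.870 × 10⁻⁹ = 8.419 × 10⁻²⁶ kg·m/s.
KE = p²/(2m) = (8.419 × 10⁻²⁶)² / (2 × 9.109 × 10⁻³¹) = 3.891 × 10⁻²¹ J = 3.89 × 10⁻²¹ J.

KE = 3.89 × 10⁻²¹ J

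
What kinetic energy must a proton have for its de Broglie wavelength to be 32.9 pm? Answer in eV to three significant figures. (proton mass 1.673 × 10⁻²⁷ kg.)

p = h/λ = 6.626 × 10⁻³⁴ / 3.290 × 10⁻¹¹ = 2.014 × 10⁻²³ kg·m/s.
KE = p²/(2m) = (2.014 × 10⁻²³)² / (2 × 1.673 × 10⁻²⁷) = 1.212 × 10⁻¹⁹ J = 0.757 eV.

KE = 0.757 eV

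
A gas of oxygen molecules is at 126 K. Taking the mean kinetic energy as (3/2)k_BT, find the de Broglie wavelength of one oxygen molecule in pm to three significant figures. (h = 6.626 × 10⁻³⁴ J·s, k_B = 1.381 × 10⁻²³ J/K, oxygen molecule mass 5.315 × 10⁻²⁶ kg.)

λ = 39.8 pm

KE = (3/2)k_BT = 1.5 × 1.381 × 10⁻²³ × 126 = 2.610 × 10⁻²¹ J.
p = √(2mKE) = √(2 × 5.315 × 10⁻²⁶ × 2.610 × 10⁻²¹) = 1.666 × 10⁻²³ kg·m/s.
λ = h/p = 3.98 × 10⁻¹¹ m = 39.8 pm.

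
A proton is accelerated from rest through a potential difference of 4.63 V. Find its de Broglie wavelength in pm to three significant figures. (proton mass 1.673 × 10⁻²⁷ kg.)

KE = eV = 1.602 × 10⁻¹⁹ × 4.630 = 7.417 × 10⁻¹⁹ J.
p = √(2mKE) = √(2 × 1.673 × 10⁻²⁷ × 7.417 × 10⁻¹⁹) = 4.982 × 10⁻²³ kg·m/s.
λ = h/p = 6.626 × 10⁻³⁴ / 4.982 × 10⁻²³ = 1.33 × 10⁻¹¹ m = 13.3 pm.

λ = 13.3 pm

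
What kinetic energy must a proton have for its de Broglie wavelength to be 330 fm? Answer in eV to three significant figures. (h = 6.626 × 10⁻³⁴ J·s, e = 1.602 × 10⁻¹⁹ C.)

KE = 7520 eV

p = h/λ = 6.626 × 10⁻³⁴ / 3.300 × 10⁻¹³ = 2.008 × 10⁻²¹ kg·m/s.
KE = p²/(2m) = (2.008 × 10⁻²¹)² / (2 × 1.673 × 10⁻²⁷) = 1.205 × 10⁻¹⁵ J = 7520 eV.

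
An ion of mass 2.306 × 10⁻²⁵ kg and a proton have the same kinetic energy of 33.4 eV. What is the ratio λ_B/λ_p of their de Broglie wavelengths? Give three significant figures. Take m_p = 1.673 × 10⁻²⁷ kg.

λ_B/λ_p = 0.0852

At fixed KE, p = √(2mKE) so λ = h/p ∝ 1/√m.
λ_B/λ_p = √(m_p/m_B) = √(1.673 × 10⁻²⁷/2.306 × 10⁻²⁵) = √(7.255 × 10⁻³) = 0.0852.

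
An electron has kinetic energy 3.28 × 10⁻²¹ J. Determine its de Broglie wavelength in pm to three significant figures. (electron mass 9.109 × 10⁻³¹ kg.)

p = √(2mKE) = √(2 × 9.109 × 10⁻³¹ × 3.280 × 10⁻²¹) = 7.730 × 10⁻²⁶ kg·m/s.
λ = h/p = 6.626 × 10⁻³⁴ / 7.730 × 10⁻²⁶ = 8.57 × 10⁻⁹ m = 8570 pm.

λ = 8570 pm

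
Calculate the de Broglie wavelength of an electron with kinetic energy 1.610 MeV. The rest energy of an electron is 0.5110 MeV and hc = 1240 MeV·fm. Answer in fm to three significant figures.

Total energy E = KE + m₀c² = 1.610 + 0.5110 = 2.1210 MeV.
(pc)² = E² − (m₀c²)² = (2.1210)² − (0.5110)² = 4.238 MeV², so pc = 2.059 MeV.
λ = hc/(pc) = 1240 MeV·fm / 2.059 MeV = 602 fm.

λ = 602 fm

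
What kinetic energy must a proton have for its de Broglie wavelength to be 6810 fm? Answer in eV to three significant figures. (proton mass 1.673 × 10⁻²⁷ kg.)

KE = 17.7 eV

p = h/λ = 6.626 × 10⁻³⁴ / 6.810 × 10⁻¹² = 9.730 × 10⁻²³ kg·m/s.
KE = p²/(2m) = (9.730 × 10⁻²³)² / (2 × 1.673 × 10⁻²⁷) = 2.829 × 10⁻¹⁸ J = 17.7 eV.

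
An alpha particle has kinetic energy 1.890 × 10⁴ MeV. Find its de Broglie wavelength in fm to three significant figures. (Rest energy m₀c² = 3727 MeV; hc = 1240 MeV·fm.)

Total energy E = KE + m₀c² = 1.890 × 10⁴ + 3727 = 22627 MeV.
(pc)² = E² − (m₀c²)² = (22627)² − (3727)² = 4.981 × 10⁸ MeV², so pc = 2.232 × 10⁴ MeV.
λ = hc/(pc) = 1240 MeV·fm / 2.232 × 10⁴ MeV = 0.0556 fm.

λ = 0.0556 fm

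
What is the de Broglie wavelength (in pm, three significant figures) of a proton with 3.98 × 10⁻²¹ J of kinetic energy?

λ = 182 pm

p = √(2mKE) = √(2 × 1.673 × 10⁻²⁷ × 3.980 × 10⁻²¹) = 3.649 × 10⁻²⁴ kg·m/s.
λ = h/p = 6.626 × 10⁻³⁴ / 3.649 × 10⁻²⁴ = 1.82 × 10⁻¹⁰ m = 182 pm.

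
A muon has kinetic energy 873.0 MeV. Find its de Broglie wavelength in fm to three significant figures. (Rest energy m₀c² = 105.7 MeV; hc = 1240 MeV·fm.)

λ = 1.27 fm

Total energy E = KE + m₀c² = 873.0 + 105.7 = 978.7 MeV.
(pc)² = E² − (m₀c²)² = (978.7)² − (105.7)² = 9.467 × 10⁵ MeV², so pc = 973.0 MeV.
λ = hc/(pc) = 1240 MeV·fm / 973.0 MeV = 1.27 fm.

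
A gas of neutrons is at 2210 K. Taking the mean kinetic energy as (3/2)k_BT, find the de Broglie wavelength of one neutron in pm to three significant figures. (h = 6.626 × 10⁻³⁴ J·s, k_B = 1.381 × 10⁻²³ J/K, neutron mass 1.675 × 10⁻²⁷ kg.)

λ = 53.5 pm

KE = (3/2)k_BT = 1.5 × 1.381 × 10⁻²³ × 2210 = 4.578 × 10⁻²⁰ J.
p = √(2mKE) = √(2 × 1.675 × 10⁻²⁷ × 4.578 × 10⁻²⁰) = 1.238 × 10⁻²³ kg·m/s.
λ = h/p = 5.35 × 10⁻¹¹ m = 53.5 pm.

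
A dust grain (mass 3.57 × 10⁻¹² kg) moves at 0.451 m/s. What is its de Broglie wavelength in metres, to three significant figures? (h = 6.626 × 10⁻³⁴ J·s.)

p = mv = 3.57 × 10⁻¹² × 0.451 = 1.610 × 10⁻¹² kg·m/s.
λ = h/p = 6.626 × 10⁻³⁴ / 1.610 × 10⁻¹² = 4.12 × 10⁻²² m.

λ = 4.12 × 10⁻²² m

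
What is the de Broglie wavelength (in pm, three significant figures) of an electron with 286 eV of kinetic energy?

KE = 286 eV = 4.582 × 10⁻¹⁷ J.
p = √(2mKE) = √(2 × 9.109 × 10⁻³¹ × 4.582 × 10⁻¹⁷) = 9.136 × 10⁻²⁴ kg·m/s.
λ = h/p = 6.626 × 10⁻³⁴ / 9.136 × 10⁻²⁴ = 7.25 × 10⁻¹¹ m = 72.5 pm.

λ = 72.5 pm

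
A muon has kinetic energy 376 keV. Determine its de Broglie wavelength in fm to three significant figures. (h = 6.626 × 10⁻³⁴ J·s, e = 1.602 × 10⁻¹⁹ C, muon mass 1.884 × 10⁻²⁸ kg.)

KE = 376 keV = 6.024 × 10⁻¹⁴ J.
p = √(2mKE) = √(2 × 1.884 × 10⁻²⁸ × 6.024 × 10⁻¹⁴) = 4.764 × 10⁻²¹ kg·m/s.
λ = h/p = 6.626 × 10⁻³⁴ / 4.764 × 10⁻²¹ = 1.39 × 10⁻¹³ m = 139 fm.

λ = 139 fm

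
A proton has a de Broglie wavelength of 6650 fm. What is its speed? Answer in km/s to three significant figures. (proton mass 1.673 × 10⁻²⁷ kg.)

p = h/λ = 6.626 × 10⁻³⁴ / 6.650 × 10⁻¹² = 9.964 × 10⁻²³ kg·m/s.
v = p/m = 9.964 × 10⁻²³ / 1.673 × 10⁻²⁷ = 5.96 × 10⁴ m/s = 59.6 km/s.

v = 59.6 km/s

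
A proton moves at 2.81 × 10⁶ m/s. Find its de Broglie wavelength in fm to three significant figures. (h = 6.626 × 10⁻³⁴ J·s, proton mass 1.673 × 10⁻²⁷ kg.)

λ = 141 fm

p = mv = 1.673 × 10⁻²⁷ × 2.81 × 10⁶ = 4.701 × 10⁻²¹ kg·m/s.
λ = h/p = 6.626 × 10⁻³⁴ / 4.701 × 10⁻²¹ = 1.41 × 10⁻¹³ m = 141 fm.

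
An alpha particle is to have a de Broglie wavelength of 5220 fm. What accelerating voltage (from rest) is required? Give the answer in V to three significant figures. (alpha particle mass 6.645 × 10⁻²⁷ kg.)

V = 3.78 V

p = h/λ = 6.626 × 10⁻³⁴ / 5.220 × 10⁻¹² = 1.269 × 10⁻²² kg·m/s.
KE = p²/(2m) = 1.212 × 10⁻¹⁸ J.
V = KE/2e = 1.212 × 10⁻¹⁸ / (2 × 1.602 × 10⁻¹⁹) = 3.78 V.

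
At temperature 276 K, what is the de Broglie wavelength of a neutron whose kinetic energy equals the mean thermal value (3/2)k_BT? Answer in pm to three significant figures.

KE = (3/2)k_BT = 1.5 × 1.381 × 10⁻²³ × 276 = 5.717 × 10⁻²¹ J.
p = √(2mKE) = √(2 × 1.675 × 10⁻²⁷ × 5.717 × 10⁻²¹) = 4.376 × 10⁻²⁴ kg·m/s.
λ = h/p = 1.51 × 10⁻¹⁰ m = 151 pm.

λ = 151 pm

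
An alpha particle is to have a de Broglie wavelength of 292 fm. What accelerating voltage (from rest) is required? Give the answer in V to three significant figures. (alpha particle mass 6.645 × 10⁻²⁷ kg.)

p = h/λ = 6.626 × 10⁻³⁴ / 2.920 × 10⁻¹³ = 2.269 × 10⁻²¹ kg·m/s.
KE = p²/(2m) = 3.874 × 10⁻¹⁶ J.
V = KE/2e = 3.874 × 10⁻¹⁶ / (2 × 1.602 × 10⁻¹⁹) = 1210 V.

V = 1210 V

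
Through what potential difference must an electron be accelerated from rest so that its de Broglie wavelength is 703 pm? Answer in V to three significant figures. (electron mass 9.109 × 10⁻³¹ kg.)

p = h/λ = 6.626 × 10⁻³⁴ / 7.030 × 10⁻¹⁰ = 9.425 × 10⁻²⁵ kg·m/s.
KE = p²/(2m) = 4.876 × 10⁻¹⁹ J.
V = KE/e = 4.876 × 10⁻¹⁹ / (1.602 × 10⁻¹⁹) = 3.04 V.

V = 3.04 V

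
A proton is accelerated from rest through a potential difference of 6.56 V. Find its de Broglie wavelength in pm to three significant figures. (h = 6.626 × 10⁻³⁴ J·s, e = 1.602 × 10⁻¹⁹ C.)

λ = 11.2 pm

KE = eV = 1.602 × 10⁻¹⁹ × 6.560 = 1.051 × 10⁻¹⁸ J.
p = √(2mKE) = √(2 × 1.673 × 10⁻²⁷ × 1.051 × 10⁻¹⁸) = 5.930 × 10⁻²³ kg·m/s.
λ = h/p = 6.626 × 10⁻³⁴ / 5.930 × 10⁻²³ = 1.12 × 10⁻¹¹ m = 11.2 pm.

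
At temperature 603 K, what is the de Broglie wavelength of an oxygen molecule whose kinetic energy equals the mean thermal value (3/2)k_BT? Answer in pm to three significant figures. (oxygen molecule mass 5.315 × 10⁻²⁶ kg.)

KE = (3/2)k_BT = 1.5 × 1.381 × 10⁻²³ × 603 = 1.249 × 10⁻²⁰ J.
p = √(2mKE) = √(2 × 5.315 × 10⁻²⁶ × 1.249 × 10⁻²⁰) = 3.644 × 10⁻²³ kg·m/s.
λ = h/p = 1.82 × 10⁻¹¹ m = 18.2 pm.

λ = 18.2 pm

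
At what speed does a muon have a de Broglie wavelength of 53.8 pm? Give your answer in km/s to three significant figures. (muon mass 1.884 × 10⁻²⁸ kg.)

v = 65.4 km/s

p = h/λ = 6.626 × 10⁻³⁴ / 5.380 × 10⁻¹¹ = 1.232 × 10⁻²³ kg·m/s.
v = p/m = 1.232 × 10⁻²³ / 1.884 × 10⁻²⁸ = 6.54 × 10⁴ m/s = 65.4 km/s.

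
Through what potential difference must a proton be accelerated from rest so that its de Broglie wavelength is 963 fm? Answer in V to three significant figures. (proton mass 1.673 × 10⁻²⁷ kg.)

V = 883 V

p = h/λ = 6.626 × 10⁻³⁴ / 9.630 × 10⁻¹³ = 6.881 × 10⁻²² kg·m/s.
KE = p²/(2m) = 1.415 × 10⁻¹⁶ J.
V = KE/e = 1.415 × 10⁻¹⁶ / (1.602 × 10⁻¹⁹) = 883 V.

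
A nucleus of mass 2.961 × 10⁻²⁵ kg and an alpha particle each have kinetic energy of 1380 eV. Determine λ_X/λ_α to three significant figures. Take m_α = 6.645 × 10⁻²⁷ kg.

At fixed KE, p = √(2mKE) so λ = h/p ∝ 1/√m.
λ_X/λ_α = √(m_α/m_X) = √(6.645 × 10⁻²⁷/2.961 × 10⁻²⁵) = √(0.02244) = 0.150.

λ_X/λ_α = 0.150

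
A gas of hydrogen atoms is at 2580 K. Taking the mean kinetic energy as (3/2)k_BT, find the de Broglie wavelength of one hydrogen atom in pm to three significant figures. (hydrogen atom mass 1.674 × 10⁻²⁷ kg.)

KE = (3/2)k_BT = 1.5 × 1.381 × 10⁻²³ × 2580 = 5.344 × 10⁻²⁰ J.
p = √(2mKE) = √(2 × 1.674 × 10⁻²⁷ × 5.344 × 10⁻²⁰) = 1.338 × 10⁻²³ kg·m/s.
λ = h/p = 4.95 × 10⁻¹¹ m = 49.5 pm.

λ = 49.5 pm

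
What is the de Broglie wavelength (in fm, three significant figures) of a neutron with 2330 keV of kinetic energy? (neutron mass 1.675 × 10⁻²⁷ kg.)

λ = 18.7 fm

KE = 2330 keV = 3.733 × 10⁻¹³ J.
p = √(2mKE) = √(2 × 1.675 × 10⁻²⁷ × 3.733 × 10⁻¹³) = 3.536 × 10⁻²⁰ kg·m/s.
λ = h/p = 6.626 × 10⁻³⁴ / 3.536 × 10⁻²⁰ = 1.87 × 10⁻¹⁴ m = 18.7 fm.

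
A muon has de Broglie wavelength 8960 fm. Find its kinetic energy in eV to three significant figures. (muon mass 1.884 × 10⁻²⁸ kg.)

KE = 90.6 eV

p = h/λ = 6.626 × 10⁻³⁴ / 8.960 × 10⁻¹² = 7.395 × 10⁻²³ kg·m/s.
KE = p²/(2m) = (7.395 × 10⁻²³)² / (2 × 1.884 × 10⁻²⁸) = 1.451 × 10⁻¹⁷ J = 90.6 eV.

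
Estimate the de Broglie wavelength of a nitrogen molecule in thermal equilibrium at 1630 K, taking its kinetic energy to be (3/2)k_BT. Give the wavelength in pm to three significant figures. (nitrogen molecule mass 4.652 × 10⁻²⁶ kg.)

KE = (3/2)k_BT = 1.5 × 1.381 × 10⁻²³ × 1630 = 3.377 × 10⁻²⁰ J.
p = √(2mKE) = √(2 × 4.652 × 10⁻²⁶ × 3.377 × 10⁻²⁰) = 5.605 × 10⁻²³ kg·m/s.
λ = h/p = 1.18 × 10⁻¹¹ m = 11.8 pm.

λ = 11.8 pm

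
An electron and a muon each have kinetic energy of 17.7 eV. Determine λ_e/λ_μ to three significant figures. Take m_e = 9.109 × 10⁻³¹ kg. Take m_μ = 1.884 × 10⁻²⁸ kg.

At fixed KE, p = √(2mKE) so λ = h/p ∝ 1/√m.
λ_e/λ_μ = √(m_μ/m_e) = √(1.884 × 10⁻²⁸/9.109 × 10⁻³¹) = √(206.8) = 14.4.

λ_e/λ_μ = 14.4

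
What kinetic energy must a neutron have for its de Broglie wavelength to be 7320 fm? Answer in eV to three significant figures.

KE = 15.3 eV

p = h/λ = 6.626 × 10⁻³⁴ / 7.320 × 10⁻¹² = 9.052 × 10⁻²³ kg·m/s.
KE = p²/(2m) = (9.052 × 10⁻²³)² / (2 × 1.675 × 10⁻²⁷) = 2.446 × 10⁻¹⁸ J = 15.3 eV.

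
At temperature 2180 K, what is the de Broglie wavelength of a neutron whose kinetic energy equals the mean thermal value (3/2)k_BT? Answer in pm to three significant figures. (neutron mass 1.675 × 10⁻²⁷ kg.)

λ = 53.9 pm

KE = (3/2)k_BT = 1.5 × 1.381 × 10⁻²³ × 2180 = 4.516 × 10⁻²⁰ J.
p = √(2mKE) = √(2 × 1.675 × 10⁻²⁷ × 4.516 × 10⁻²⁰) = 1.230 × 10⁻²³ kg·m/s.
λ = h/p = 5.39 × 10⁻¹¹ m = 53.9 pm.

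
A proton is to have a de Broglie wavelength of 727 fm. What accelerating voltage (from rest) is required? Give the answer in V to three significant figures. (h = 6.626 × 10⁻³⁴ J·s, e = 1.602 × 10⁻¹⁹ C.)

V = 1550 V

p = h/λ = 6.626 × 10⁻³⁴ / 7.270 × 10⁻¹³ = 9.114 × 10⁻²² kg·m/s.
KE = p²/(2m) = 2.483 × 10⁻¹⁶ J.
V = KE/e = 2.483 × 10⁻¹⁶ / (1.602 × 10⁻¹⁹) = 1550 V.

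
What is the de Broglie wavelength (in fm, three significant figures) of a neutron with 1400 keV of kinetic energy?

KE = 1400 keV = 2.243 × 10⁻¹³ J.
p = √(2mKE) = √(2 × 1.675 × 10⁻²⁷ × 2.243 × 10⁻¹³) = 2.741 × 10⁻²⁰ kg·m/s.
λ = h/p = 6.626 × 10⁻³⁴ / 2.741 × 10⁻²⁰ = 2.42 × 10⁻¹⁴ m = 24.2 fm.

λ = 24.2 fm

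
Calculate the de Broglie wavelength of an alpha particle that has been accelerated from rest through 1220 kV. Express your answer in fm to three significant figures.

λ = 9.19 fm

KE = 2eV = 2 × 1.602 × 10⁻¹⁹ × 1.220 × 10⁶ = 3.909 × 10⁻¹³ J.
p = √(2mKE) = √(2 × 6.645 × 10⁻²⁷ × 3.909 × 10⁻¹³) = 7.208 × 10⁻²⁰ kg·m/s.
λ = h/p = 6.626 × 10⁻³⁴ / 7.208 × 10⁻²⁰ = 9.19 × 10⁻¹⁵ m = 9.19 fm.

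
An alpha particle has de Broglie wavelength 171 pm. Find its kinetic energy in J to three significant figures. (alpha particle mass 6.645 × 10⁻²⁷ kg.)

p = h/λ = 6.626 × 10⁻³⁴ / 1.710 × 10⁻¹⁰ = 3.875 × 10⁻²⁴ kg·m/s.
KE = p²/(2m) = (3.875 × 10⁻²⁴)² / (2 × 6.645 × 10⁻²⁷) = 1.130 × 10⁻²¹ J = 1.13 × 10⁻²¹ J.

KE = 1.13 × 10⁻²¹ J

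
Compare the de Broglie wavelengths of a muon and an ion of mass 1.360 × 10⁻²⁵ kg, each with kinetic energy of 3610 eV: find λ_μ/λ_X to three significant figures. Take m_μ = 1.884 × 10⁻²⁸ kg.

λ_μ/λ_X = 26.9

At fixed KE, p = √(2mKE) so λ = h/p ∝ 1/√m.
λ_μ/λ_X = √(m_X/m_μ) = √(1.360 × 10⁻²⁵/1.884 × 10⁻²⁸) = √(721.9) = 26.9.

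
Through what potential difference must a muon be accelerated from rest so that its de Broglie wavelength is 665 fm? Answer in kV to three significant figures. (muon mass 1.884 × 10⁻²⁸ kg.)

V = 16.4 kV

p = h/λ = 6.626 × 10⁻³⁴ / 6.650 × 10⁻¹³ = 9.964 × 10⁻²² kg·m/s.
KE = p²/(2m) = 2.635 × 10⁻¹⁵ J.
V = KE/e = 2.635 × 10⁻¹⁵ / (1.602 × 10⁻¹⁹) = 16.4 kV.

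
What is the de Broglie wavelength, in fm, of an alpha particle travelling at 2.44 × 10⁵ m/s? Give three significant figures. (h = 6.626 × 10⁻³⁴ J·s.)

λ = 409 fm

p = mv = 6.645 × 10⁻²⁷ × 2.44 × 10⁵ = 1.621 × 10⁻²¹ kg·m/s.
λ = h/p = 6.626 × 10⁻³⁴ / 1.621 × 10⁻²¹ = 4.09 × 10⁻¹³ m = 409 fm.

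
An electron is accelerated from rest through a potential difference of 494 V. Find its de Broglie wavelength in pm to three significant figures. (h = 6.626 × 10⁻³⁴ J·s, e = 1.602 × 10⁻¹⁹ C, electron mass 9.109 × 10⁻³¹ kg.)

λ = 55.2 pm

KE = eV = 1.602 × 10⁻¹⁹ × 494.0 = 7.914 × 10⁻¹⁷ J.
p = √(2mKE) = √(2 × 9.109 × 10⁻³¹ × 7.914 × 10⁻¹⁷) = 1.201 × 10⁻²³ kg·m/s.
λ = h/p = 6.626 × 10⁻³⁴ / 1.201 × 10⁻²³ = 5.52 × 10⁻¹¹ m = 55.2 pm.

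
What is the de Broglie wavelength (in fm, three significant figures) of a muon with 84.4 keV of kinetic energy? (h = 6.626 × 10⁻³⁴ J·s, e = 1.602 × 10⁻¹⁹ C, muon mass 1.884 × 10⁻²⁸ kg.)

λ = 294 fm

KE = 84.4 keV = 1.352 × 10⁻¹⁴ J.
p = √(2mKE) = √(2 × 1.884 × 10⁻²⁸ × 1.352 × 10⁻¹⁴) = 2.257 × 10⁻²¹ kg·m/s.
λ = h/p = 6.626 × 10⁻³⁴ / 2.257 × 10⁻²¹ = 2.94 × 10⁻¹³ m = 294 fm.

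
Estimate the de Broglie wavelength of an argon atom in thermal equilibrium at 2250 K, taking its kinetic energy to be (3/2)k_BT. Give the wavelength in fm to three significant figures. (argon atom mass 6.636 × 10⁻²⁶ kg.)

KE = (3/2)k_BT = 1.5 × 1.381 × 10⁻²³ × 2250 = 4.661 × 10⁻²⁰ J.
p = √(2mKE) = √(2 × 6.636 × 10⁻²⁶ × 4.661 × 10⁻²⁰) = 7.865 × 10⁻²³ kg·m/s.
λ = h/p = 8.42 × 10⁻¹² m = 8420 fm.

λ = 8420 fm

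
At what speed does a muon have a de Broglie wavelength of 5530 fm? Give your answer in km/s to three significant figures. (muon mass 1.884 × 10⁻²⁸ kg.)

p = h/λ = 6.626 × 10⁻³⁴ / 5.530 × 10⁻¹² = 1.198 × 10⁻²² kg·m/s.
v = p/m = 1.198 × 10⁻²² / 1.884 × 10⁻²⁸ = 6.36 × 10⁵ m/s = 636 km/s.

v = 636 km/s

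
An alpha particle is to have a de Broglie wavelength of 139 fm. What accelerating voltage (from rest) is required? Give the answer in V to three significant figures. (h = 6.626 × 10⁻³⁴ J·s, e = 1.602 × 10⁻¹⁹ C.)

V = 5340 V

p = h/λ = 6.626 × 10⁻³⁴ / 1.390 × 10⁻¹³ = 4.767 × 10⁻²¹ kg·m/s.
KE = p²/(2m) = 1.710 × 10⁻¹⁵ J.
V = KE/2e = 1.710 × 10⁻¹⁵ / (2 × 1.602 × 10⁻¹⁹) = 5340 V.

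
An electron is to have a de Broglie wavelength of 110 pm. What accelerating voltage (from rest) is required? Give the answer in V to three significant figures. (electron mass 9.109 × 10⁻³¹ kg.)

p = h/λ = 6.626 × 10⁻³⁴ / 1.100 × 10⁻¹⁰ = 6.024 × 10⁻²⁴ kg·m/s.
KE = p²/(2m) = 1.992 × 10⁻¹⁷ J.
V = KE/e = 1.992 × 10⁻¹⁷ / (1.602 × 10⁻¹⁹) = 124 V.

V = 124 V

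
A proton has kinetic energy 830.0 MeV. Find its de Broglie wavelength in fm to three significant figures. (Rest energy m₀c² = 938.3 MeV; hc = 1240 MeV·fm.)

λ = 0.827 fm

Total energy E = KE + m₀c² = 830.0 + 938.3 = 1768.3 MeV.
(pc)² = E² − (m₀c²)² = (1768.3)² − (938.3)² = 2.246 × 10⁶ MeV², so pc = 1499 MeV.
λ = hc/(pc) = 1240 MeV·fm / 1499 MeV = 0.827 fm.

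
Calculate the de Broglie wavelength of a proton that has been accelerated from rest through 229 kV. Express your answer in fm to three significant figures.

KE = eV = 1.602 × 10⁻¹⁹ × 2.290 × 10⁵ = 3.669 × 10⁻¹⁴ J.
p = √(2mKE) = √(2 × 1.673 × 10⁻²⁷ × 3.669 × 10⁻¹⁴) = 1.108 × 10⁻²⁰ kg·m/s.
λ = h/p = 6.626 × 10⁻³⁴ / 1.108 × 10⁻²⁰ = 5.98 × 10⁻¹⁴ m = 59.8 fm.

λ = 59.8 fm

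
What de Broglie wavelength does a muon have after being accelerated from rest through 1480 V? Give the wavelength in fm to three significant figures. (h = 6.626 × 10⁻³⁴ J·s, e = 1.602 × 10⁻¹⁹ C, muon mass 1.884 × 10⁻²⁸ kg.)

λ = 2220 fm

KE = eV = 1.602 × 10⁻¹⁹ × 1480 = 2.371 × 10⁻¹⁶ J.
p = √(2mKE) = √(2 × 1.884 × 10⁻²⁸ × 2.371 × 10⁻¹⁶) = 2.989 × 10⁻²² kg·m/s.
λ = h/p = 6.626 × 10⁻³⁴ / 2.989 × 10⁻²² = 2.22 × 10⁻¹² m = 2220 fm.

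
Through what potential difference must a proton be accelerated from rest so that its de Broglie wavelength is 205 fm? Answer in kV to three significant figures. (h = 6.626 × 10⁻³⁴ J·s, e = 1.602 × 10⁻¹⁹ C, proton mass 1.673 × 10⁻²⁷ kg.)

p = h/λ = 6.626 × 10⁻³⁴ / 2.050 × 10⁻¹³ = 3.232 × 10⁻²¹ kg·m/s.
KE = p²/(2m) = 3.122 × 10⁻¹⁵ J.
V = KE/e = 3.122 × 10⁻¹⁵ / (1.602 × 10⁻¹⁹) = 19.5 kV.

V = 19.5 kV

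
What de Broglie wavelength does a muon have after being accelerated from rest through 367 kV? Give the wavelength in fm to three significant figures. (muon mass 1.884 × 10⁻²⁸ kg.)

KE = eV = 1.602 × 10⁻¹⁹ × 3.670 × 10⁵ = 5.879 × 10⁻¹⁴ J.
p = √(2mKE) = √(2 × 1.884 × 10⁻²⁸ × 5.879 × 10⁻¹⁴) = 4.707 × 10⁻²¹ kg·m/s.
λ = h/p = 6.626 × 10⁻³⁴ / 4.707 × 10⁻²¹ = 1.41 × 10⁻¹³ m = 141 fm.

λ = 141 fm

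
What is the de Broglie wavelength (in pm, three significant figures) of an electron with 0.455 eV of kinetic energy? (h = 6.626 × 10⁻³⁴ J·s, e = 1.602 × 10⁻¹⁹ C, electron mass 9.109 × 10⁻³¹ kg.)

KE = 0.455 eV = 7.289 × 10⁻²⁰ J.
p = √(2mKE) = √(2 × 9.109 × 10⁻³¹ × 7.289 × 10⁻²⁰) = 3.644 × 10⁻²⁵ kg·m/s.
λ = h/p = 6.626 × 10⁻³⁴ / 3.644 × 10⁻²⁵ = 1.82 × 10⁻⁹ m = 1820 pm.

λ = 1820 pm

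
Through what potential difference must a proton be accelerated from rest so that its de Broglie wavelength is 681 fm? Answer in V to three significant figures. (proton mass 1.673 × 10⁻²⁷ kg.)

p = h/λ = 6.626 × 10⁻³⁴ / 6.810 × 10⁻¹³ = 9.730 × 10⁻²² kg·m/s.
KE = p²/(2m) = 2.829 × 10⁻¹⁶ J.
V = KE/e = 2.829 × 10⁻¹⁶ / (1.602 × 10⁻¹⁹) = 1770 V.

V = 1770 V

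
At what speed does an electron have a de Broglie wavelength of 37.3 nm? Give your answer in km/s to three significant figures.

v = 19.5 km/s

p = h/λ = 6.626 × 10⁻³⁴ / 3.730 × 10⁻⁸ = 1.776 × 10⁻²⁶ kg·m/s.
v = p/m = 1.776 × 10⁻²⁶ / 9.109 × 10⁻³¹ = 1.95 × 10⁴ m/s = 19.5 km/s.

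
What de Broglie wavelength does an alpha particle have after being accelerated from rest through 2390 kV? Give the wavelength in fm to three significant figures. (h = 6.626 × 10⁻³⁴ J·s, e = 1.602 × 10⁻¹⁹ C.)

KE = 2eV = 2 × 1.602 × 10⁻¹⁹ × 2.390 × 10⁶ = 7.658 × 10⁻¹³ J.
p = √(2mKE) = √(2 × 6.645 × 10⁻²⁷ × 7.658 × 10⁻¹³) = 1.009 × 10⁻¹⁹ kg·m/s.
λ = h/p = 6.626 × 10⁻³⁴ / 1.009 × 10⁻¹⁹ = 6.57 × 10⁻¹⁵ m = 6.57 fm.

λ = 6.57 fm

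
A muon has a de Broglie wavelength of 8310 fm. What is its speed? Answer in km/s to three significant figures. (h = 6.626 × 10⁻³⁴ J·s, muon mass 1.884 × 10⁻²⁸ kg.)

p = h/λ = 6.626 × 10⁻³⁴ / 8.310 × 10⁻¹² = 7.974 × 10⁻²³ kg·m/s.
v = p/m = 7.974 × 10⁻²³ / 1.884 × 10⁻²⁸ = 4.23 × 10⁵ m/s = 423 km/s.

v = 423 km/s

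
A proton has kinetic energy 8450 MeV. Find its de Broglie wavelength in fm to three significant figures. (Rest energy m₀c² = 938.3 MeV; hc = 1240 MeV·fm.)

Total energy E = KE + m₀c² = 8450 + 938.3 = 9388.3 MeV.
(pc)² = E² − (m₀c²)² = (9388.3)² − (938.3)² = 8.726 × 10⁷ MeV², so pc = 9341 MeV.
λ = hc/(pc) = 1240 MeV·fm / 9341 MeV = 0.133 fm.

λ = 0.133 fm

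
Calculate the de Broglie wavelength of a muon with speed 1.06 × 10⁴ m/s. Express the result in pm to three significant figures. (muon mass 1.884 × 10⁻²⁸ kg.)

p = mv = 1.884 × 10⁻²⁸ × 1.06 × 10⁴ = 1.997 × 10⁻²⁴ kg·m/s.
λ = h/p = 6.626 × 10⁻³⁴ / 1.997 × 10⁻²⁴ = 3.32 × 10⁻¹⁰ m = 332 pm.

λ = 332 pm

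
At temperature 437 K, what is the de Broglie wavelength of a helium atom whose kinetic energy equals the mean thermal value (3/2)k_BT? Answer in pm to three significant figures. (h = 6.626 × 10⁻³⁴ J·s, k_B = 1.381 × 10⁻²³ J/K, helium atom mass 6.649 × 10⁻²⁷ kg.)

λ = 60.4 pm

KE = (3/2)k_BT = 1.5 × 1.381 × 10⁻²³ × 437 = 9.052 × 10⁻²¹ J.
p = √(2mKE) = √(2 × 6.649 × 10⁻²⁷ × 9.052 × 10⁻²¹) = 1.097 × 10⁻²³ kg·m/s.
λ = h/p = 6.04 × 10⁻¹¹ m = 60.4 pm.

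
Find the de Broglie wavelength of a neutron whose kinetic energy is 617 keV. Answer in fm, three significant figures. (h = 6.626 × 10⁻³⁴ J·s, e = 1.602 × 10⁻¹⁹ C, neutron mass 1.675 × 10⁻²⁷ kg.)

λ = 36.4 fm

KE = 617 keV = 9.884 × 10⁻¹⁴ J.
p = √(2mKE) = √(2 × 1.675 × 10⁻²⁷ × 9.884 × 10⁻¹⁴) = 1.820 × 10⁻²⁰ kg·m/s.
λ = h/p = 6.626 × 10⁻³⁴ / 1.820 × 10⁻²⁰ = 3.64 × 10⁻¹⁴ m = 36.4 fm.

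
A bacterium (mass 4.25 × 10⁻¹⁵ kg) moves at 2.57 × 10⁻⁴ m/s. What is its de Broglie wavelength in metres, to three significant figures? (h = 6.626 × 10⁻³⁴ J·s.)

λ = 6.07 × 10⁻¹⁶ m

p = mv = 4.25 × 10⁻¹⁵ × 2.57 × 10⁻⁴ = 1.092 × 10⁻¹⁸ kg·m/s.
λ = h/p = 6.626 × 10⁻³⁴ / 1.092 × 10⁻¹⁸ = 6.07 × 10⁻¹⁶ m.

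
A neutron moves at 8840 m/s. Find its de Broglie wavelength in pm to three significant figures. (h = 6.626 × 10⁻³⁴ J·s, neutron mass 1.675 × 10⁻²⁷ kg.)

λ = 44.7 pm

p = mv = 1.675 × 10⁻²⁷ × 8840 = 1.481 × 10⁻²³ kg·m/s.
λ = h/p = 6.626 × 10⁻³⁴ / 1.481 × 10⁻²³ = 4.47 × 10⁻¹¹ m = 44.7 pm.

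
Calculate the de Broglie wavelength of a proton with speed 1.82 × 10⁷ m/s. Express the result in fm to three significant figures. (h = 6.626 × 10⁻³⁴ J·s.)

p = mv = 1.673 × 10⁻²⁷ × 1.82 × 10⁷ = 3.045 × 10⁻²⁰ kg·m/s.
λ = h/p = 6.626 × 10⁻³⁴ / 3.045 × 10⁻²⁰ = 2.18 × 10⁻¹⁴ m = 21.8 fm.

λ = 21.8 fm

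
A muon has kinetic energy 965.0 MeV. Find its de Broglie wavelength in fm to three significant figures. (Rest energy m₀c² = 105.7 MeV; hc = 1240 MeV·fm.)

Total energy E = KE + m₀c² = 965.0 + 105.7 = 1070.7 MeV.
(pc)² = E² − (m₀c²)² = (1070.7)² − (105.7)² = 1.135 × 10⁶ MeV², so pc = 1065 MeV.
λ = hc/(pc) = 1240 MeV·fm / 1065 MeV = 1.16 fm.

λ = 1.16 fm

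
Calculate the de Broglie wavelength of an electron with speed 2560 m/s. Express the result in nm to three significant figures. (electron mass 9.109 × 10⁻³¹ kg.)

λ = 284 nm

p = mv = 9.109 × 10⁻³¹ × 2560 = 2.332 × 10⁻²⁷ kg·m/s.
λ = h/p = 6.626 × 10⁻³⁴ / 2.332 × 10⁻²⁷ = 2.84 × 10⁻⁷ m = 284 nm.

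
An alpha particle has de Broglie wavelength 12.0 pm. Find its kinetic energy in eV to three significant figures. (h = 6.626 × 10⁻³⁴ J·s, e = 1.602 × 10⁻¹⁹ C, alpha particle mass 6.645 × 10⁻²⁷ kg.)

p = h/λ = 6.626 × 10⁻³⁴ / 1.200 × 10⁻¹¹ = 5.522 × 10⁻²³ kg·m/s.
KE = p²/(2m) = (5.522 × 10⁻²³)² / (2 × 6.645 × 10⁻²⁷) = 2.294 × 10⁻¹⁹ J = 1.43 eV.

KE = 1.43 eV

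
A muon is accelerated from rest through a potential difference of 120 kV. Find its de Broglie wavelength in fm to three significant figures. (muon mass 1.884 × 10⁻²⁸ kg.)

λ = 246 fm

KE = eV = 1.602 × 10⁻¹⁹ × 1.200 × 10⁵ = 1.922 × 10⁻¹⁴ J.
p = √(2mKE) = √(2 × 1.884 × 10⁻²⁸ × 1.922 × 10⁻¹⁴) = 2.691 × 10⁻²¹ kg·m/s.
λ = h/p = 6.626 × 10⁻³⁴ / 2.691 × 10⁻²¹ = 2.46 × 10⁻¹³ m = 246 fm.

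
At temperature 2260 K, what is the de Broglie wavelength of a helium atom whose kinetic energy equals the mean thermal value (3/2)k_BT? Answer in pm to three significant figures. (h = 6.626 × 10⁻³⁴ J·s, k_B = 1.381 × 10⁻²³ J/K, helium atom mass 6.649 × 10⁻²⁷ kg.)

KE = (3/2)k_BT = 1.5 × 1.381 × 10⁻²³ × 2260 = 4.682 × 10⁻²⁰ J.
p = √(2mKE) = √(2 × 6.649 × 10⁻²⁷ × 4.682 × 10⁻²⁰) = 2.495 × 10⁻²³ kg·m/s.
λ = h/p = 2.66 × 10⁻¹¹ m = 26.6 pm.

λ = 26.6 pm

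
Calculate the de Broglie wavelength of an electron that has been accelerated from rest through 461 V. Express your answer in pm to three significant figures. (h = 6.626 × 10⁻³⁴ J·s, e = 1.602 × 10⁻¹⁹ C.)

KE = eV = 1.602 × 10⁻¹⁹ × 461.0 = 7.385 × 10⁻¹⁷ J.
p = √(2mKE) = √(2 × 9.109 × 10⁻³¹ × 7.385 × 10⁻¹⁷) = 1.160 × 10⁻²³ kg·m/s.
λ = h/p = 6.626 × 10⁻³⁴ / 1.160 × 10⁻²³ = 5.71 × 10⁻¹¹ m = 57.1 pm.

λ = 57.1 pm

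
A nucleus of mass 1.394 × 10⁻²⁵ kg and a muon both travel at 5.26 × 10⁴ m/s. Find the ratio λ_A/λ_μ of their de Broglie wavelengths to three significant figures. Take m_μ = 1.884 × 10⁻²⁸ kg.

At fixed v, p = mv so λ = h/(mv) ∝ 1/m.
λ_A/λ_μ = m_μ/m_A = 1.884 × 10⁻²⁸/1.394 × 10⁻²⁵ = 1.35 × 10⁻³.

λ_A/λ_μ = 1.35 × 10⁻³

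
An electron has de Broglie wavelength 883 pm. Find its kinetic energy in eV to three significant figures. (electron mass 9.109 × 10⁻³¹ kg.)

p = h/λ = 6.626 × 10⁻³⁴ / 8.830 × 10⁻¹⁰ = 7.504 × 10⁻²⁵ kg·m/s.
KE = p²/(2m) = (7.504 × 10⁻²⁵)² / (2 × 9.109 × 10⁻³¹) = 3.091 × 10⁻¹⁹ J = 1.93 eV.

KE = 1.93 eV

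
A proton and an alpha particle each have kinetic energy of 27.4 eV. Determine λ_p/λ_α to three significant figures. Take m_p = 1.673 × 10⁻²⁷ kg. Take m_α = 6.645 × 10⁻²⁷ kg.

At fixed KE, p = √(2mKE) so λ = h/p ∝ 1/√m.
λ_p/λ_α = √(m_α/m_p) = √(6.645 × 10⁻²⁷/1.673 × 10⁻²⁷) = √(3.972) = 1.99.

λ_p/λ_α = 1.99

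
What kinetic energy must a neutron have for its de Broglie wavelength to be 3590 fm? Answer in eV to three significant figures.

KE = 63.5 eV

p = h/λ = 6.626 × 10⁻³⁴ / 3.590 × 10⁻¹² = 1.846 × 10⁻²² kg·m/s.
KE = p²/(2m) = (1.846 × 10⁻²²)² / (2 × 1.675 × 10⁻²⁷) = 1.017 × 10⁻¹⁷ J = 63.5 eV.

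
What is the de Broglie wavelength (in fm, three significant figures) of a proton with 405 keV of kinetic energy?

KE = 405 keV = 6.488 × 10⁻¹⁴ J.
p = √(2mKE) = √(2 × 1.673 × 10⁻²⁷ × 6.488 × 10⁻¹⁴) = 1.473 × 10⁻²⁰ kg·m/s.
λ = h/p = 6.626 × 10⁻³⁴ / 1.473 × 10⁻²⁰ = 4.50 × 10⁻¹⁴ m = 45.0 fm.

λ = 45.0 fm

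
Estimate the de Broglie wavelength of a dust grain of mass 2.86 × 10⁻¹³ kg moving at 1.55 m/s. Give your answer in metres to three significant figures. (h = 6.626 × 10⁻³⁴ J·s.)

p = mv = 2.86 × 10⁻¹³ × 1.55 = 4.433 × 10⁻¹³ kg·m/s.
λ = h/p = 6.626 × 10⁻³⁴ / 4.433 × 10⁻¹³ = 1.49 × 10⁻²¹ m.

λ = 1.49 × 10⁻²¹ m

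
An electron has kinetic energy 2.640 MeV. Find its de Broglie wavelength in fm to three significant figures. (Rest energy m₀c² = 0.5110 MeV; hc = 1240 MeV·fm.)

Total energy E = KE + m₀c² = 2.640 + 0.5110 = 3.1510 MeV.
(pc)² = E² − (m₀c²)² = (3.1510)² − (0.5110)² = 9.668 MeV², so pc = 3.109 MeV.
λ = hc/(pc) = 1240 MeV·fm / 3.109 MeV = 399 fm.

λ = 399 fm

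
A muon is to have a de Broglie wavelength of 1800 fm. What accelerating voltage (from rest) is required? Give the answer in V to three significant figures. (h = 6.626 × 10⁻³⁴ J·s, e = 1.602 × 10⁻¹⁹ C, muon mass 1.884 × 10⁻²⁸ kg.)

V = 2240 V

p = h/λ = 6.626 × 10⁻³⁴ / 1.800 × 10⁻¹² = 3.681 × 10⁻²² kg·m/s.
KE = p²/(2m) = 3.596 × 10⁻¹⁶ J.
V = KE/e = 3.596 × 10⁻¹⁶ / (1.602 × 10⁻¹⁹) = 2240 V.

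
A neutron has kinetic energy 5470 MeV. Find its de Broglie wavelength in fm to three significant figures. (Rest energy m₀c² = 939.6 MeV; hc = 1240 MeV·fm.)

λ = 0.196 fm

Total energy E = KE + m₀c² = 5470 + 939.6 = 6409.6 MeV.
(pc)² = E² − (m₀c²)² = (6409.6)² − (939.6)² = 4.020 × 10⁷ MeV², so pc = 6340 MeV.
λ = hc/(pc) = 1240 MeV·fm / 6340 MeV = 0.196 fm.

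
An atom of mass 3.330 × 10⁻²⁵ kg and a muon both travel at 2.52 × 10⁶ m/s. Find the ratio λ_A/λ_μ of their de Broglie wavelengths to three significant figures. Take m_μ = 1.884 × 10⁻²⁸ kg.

λ_A/λ_μ = 5.66 × 10⁻⁴

At fixed v, p = mv so λ = h/(mv) ∝ 1/m.
λ_A/λ_μ = m_μ/m_A = 1.884 × 10⁻²⁸/3.330 × 10⁻²⁵ = 5.66 × 10⁻⁴.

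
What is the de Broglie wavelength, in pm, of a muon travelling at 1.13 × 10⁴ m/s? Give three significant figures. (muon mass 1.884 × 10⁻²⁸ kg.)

p = mv = 1.884 × 10⁻²⁸ × 1.13 × 10⁴ = 2.129 × 10⁻²⁴ kg·m/s.
λ = h/p = 6.626 × 10⁻³⁴ / 2.129 × 10⁻²⁴ = 3.11 × 10⁻¹⁰ m = 311 pm.

λ = 311 pm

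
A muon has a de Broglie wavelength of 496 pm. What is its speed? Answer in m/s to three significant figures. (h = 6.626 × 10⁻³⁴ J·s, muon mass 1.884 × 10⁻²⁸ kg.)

v = 7090 m/s

p = h/λ = 6.626 × 10⁻³⁴ / 4.960 × 10⁻¹⁰ = 1.336 × 10⁻²⁴ kg·m/s.
v = p/m = 1.336 × 10⁻²⁴ / 1.884 × 10⁻²⁸ = 7.09 × 10³ m/s = 7090 m/s.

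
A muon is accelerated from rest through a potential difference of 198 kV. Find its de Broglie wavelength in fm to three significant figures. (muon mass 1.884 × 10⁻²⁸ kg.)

λ = 192 fm

KE = eV = 1.602 × 10⁻¹⁹ × 1.980 × 10⁵ = 3.172 × 10⁻¹⁴ J.
p = √(2mKE) = √(2 × 1.884 × 10⁻²⁸ × 3.172 × 10⁻¹⁴) = 3.457 × 10⁻²¹ kg·m/s.
λ = h/p = 6.626 × 10⁻³⁴ / 3.457 × 10⁻²¹ = 1.92 × 10⁻¹³ m = 192 fm.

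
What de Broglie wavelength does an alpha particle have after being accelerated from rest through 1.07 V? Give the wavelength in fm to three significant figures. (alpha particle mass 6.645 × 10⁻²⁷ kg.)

λ = 9820 fm

KE = 2eV = 2 × 1.602 × 10⁻¹⁹ × 1.070 = 3.428 × 10⁻¹⁹ J.
p = √(2mKE) = √(2 × 6.645 × 10⁻²⁷ × 3.428 × 10⁻¹⁹) = 6.750 × 10⁻²³ kg·m/s.
λ = h/p = 6.626 × 10⁻³⁴ / 6.750 × 10⁻²³ = 9.82 × 10⁻¹² m = 9820 fm.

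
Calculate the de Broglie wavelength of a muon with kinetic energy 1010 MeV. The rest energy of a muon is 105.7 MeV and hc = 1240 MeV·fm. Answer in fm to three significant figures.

λ = 1.12 fm

Total energy E = KE + m₀c² = 1010 + 105.7 = 1115.7 MeV.
(pc)² = E² − (m₀c²)² = (1115.7)² − (105.7)² = 1.234 × 10⁶ MeV², so pc = 1111 MeV.
λ = hc/(pc) = 1240 MeV·fm / 1111 MeV = 1.12 fm.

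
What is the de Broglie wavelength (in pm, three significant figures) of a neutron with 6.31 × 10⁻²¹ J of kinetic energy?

λ = 144 pm

p = √(2mKE) = √(2 × 1.675 × 10⁻²⁷ × 6.310 × 10⁻²¹) = 4.598 × 10⁻²⁴ kg·m/s.
λ = h/p = 6.626 × 10⁻³⁴ / 4.598 × 10⁻²⁴ = 1.44 × 10⁻¹⁰ m = 144 pm.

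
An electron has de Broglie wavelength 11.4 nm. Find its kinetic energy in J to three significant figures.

KE = 1.85 × 10⁻²¹ J

p = h/λ = 6.626 × 10⁻³⁴ / 1.140 × 10⁻⁸ = 5.812 × 10⁻²⁶ kg·m/s.
KE = p²/(2m) = (5.812 × 10⁻²⁶)² / (2 × 9.109 × 10⁻³¹) = 1.854 × 10⁻²¹ J = 1.85 × 10⁻²¹ J.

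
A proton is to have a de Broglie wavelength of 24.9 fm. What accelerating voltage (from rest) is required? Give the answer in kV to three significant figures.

V = 1320 kV

p = h/λ = 6.626 × 10⁻³⁴ / 2.490 × 10⁻¹⁴ = 2.661 × 10⁻²⁰ kg·m/s.
KE = p²/(2m) = 2.116 × 10⁻¹³ J.
V = KE/e = 2.116 × 10⁻¹³ / (1.602 × 10⁻¹⁹) = 1320 kV.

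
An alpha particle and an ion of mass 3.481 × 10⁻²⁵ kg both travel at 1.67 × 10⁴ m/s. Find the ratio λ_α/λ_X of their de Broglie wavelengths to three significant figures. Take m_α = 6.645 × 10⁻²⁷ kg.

λ_α/λ_X = 52.4

At fixed v, p = mv so λ = h/(mv) ∝ 1/m.
λ_α/λ_X = m_X/m_α = 3.481 × 10⁻²⁵/6.645 × 10⁻²⁷ = 52.4.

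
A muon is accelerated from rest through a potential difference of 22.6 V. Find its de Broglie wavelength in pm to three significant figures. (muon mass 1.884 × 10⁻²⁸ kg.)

λ = 17.9 pm

KE = eV = 1.602 × 10⁻¹⁹ × 22.60 = 3.621 × 10⁻¹⁸ J.
p = √(2mKE) = √(2 × 1.884 × 10⁻²⁸ × 3.621 × 10⁻¹⁸) = 3.694 × 10⁻²³ kg·m/s.
λ = h/p = 6.626 × 10⁻³⁴ / 3.694 × 10⁻²³ = 1.79 × 10⁻¹¹ m = 17.9 pm.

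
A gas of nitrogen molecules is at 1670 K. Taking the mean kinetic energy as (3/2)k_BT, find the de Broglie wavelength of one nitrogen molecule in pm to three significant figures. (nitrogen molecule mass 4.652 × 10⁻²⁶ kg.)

KE = (3/2)k_BT = 1.5 × 1.381 × 10⁻²³ × 1670 = 3.459 × 10⁻²⁰ J.
p = √(2mKE) = √(2 × 4.652 × 10⁻²⁶ × 3.459 × 10⁻²⁰) = 5.673 × 10⁻²³ kg·m/s.
λ = h/p = 1.17 × 10⁻¹¹ m = 11.7 pm.

λ = 11.7 pm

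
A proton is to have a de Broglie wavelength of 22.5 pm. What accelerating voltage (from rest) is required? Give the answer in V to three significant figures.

p = h/λ = 6.626 × 10⁻³⁴ / 2.250 × 10⁻¹¹ = 2.945 × 10⁻²³ kg·m/s.
KE = p²/(2m) = 2.592 × 10⁻¹⁹ J.
V = KE/e = 2.592 × 10⁻¹⁹ / (1.602 × 10⁻¹⁹) = 1.62 V.

V = 1.62 V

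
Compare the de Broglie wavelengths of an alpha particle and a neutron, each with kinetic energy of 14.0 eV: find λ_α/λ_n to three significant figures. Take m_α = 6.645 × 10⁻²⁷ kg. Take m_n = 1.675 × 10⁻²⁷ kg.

λ_α/λ_n = 0.502

At fixed KE, p = √(2mKE) so λ = h/p ∝ 1/√m.
λ_α/λ_n = √(m_n/m_α) = √(1.675 × 10⁻²⁷/6.645 × 10⁻²⁷) = √(0.2521) = 0.502.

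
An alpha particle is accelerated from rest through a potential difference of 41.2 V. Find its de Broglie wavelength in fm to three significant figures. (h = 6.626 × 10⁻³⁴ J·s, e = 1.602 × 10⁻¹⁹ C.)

KE = 2eV = 2 × 1.602 × 10⁻¹⁹ × 41.20 = 1.320 × 10⁻¹⁷ J.
p = √(2mKE) = √(2 × 6.645 × 10⁻²⁷ × 1.320 × 10⁻¹⁷) = 4.188 × 10⁻²² kg·m/s.
λ = h/p = 6.626 × 10⁻³⁴ / 4.188 × 10⁻²² = 1.58 × 10⁻¹² m = 1580 fm.

λ = 1580 fm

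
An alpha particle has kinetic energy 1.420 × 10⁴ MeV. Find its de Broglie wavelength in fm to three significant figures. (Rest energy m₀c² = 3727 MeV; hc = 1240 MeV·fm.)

λ = 0.0707 fm

Total energy E = KE + m₀c² = 1.420 × 10⁴ + 3727 = 17927 MeV.
(pc)² = E² − (m₀c²)² = (17927)² − (3727)² = 3.075 × 10⁸ MeV², so pc = 1.754 × 10⁴ MeV.
λ = hc/(pc) = 1240 MeV·fm / 1.754 × 10⁴ MeV = 0.0707 fm.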